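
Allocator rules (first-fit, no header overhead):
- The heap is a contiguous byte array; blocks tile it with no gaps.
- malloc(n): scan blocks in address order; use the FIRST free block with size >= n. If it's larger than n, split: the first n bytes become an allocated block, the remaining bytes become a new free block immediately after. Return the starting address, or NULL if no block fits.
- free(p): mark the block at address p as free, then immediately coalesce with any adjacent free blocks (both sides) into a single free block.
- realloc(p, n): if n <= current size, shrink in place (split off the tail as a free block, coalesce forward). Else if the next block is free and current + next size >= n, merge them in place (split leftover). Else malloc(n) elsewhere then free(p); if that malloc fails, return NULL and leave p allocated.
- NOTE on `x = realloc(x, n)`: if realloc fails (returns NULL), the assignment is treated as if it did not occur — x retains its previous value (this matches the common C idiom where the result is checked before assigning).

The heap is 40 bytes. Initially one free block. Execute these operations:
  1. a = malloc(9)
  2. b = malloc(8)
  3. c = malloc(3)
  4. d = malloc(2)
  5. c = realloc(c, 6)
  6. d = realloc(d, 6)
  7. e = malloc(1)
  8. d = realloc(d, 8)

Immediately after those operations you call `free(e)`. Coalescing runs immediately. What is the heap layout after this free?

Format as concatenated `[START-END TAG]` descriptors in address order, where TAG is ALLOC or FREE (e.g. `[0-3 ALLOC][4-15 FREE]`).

Op 1: a = malloc(9) -> a = 0; heap: [0-8 ALLOC][9-39 FREE]
Op 2: b = malloc(8) -> b = 9; heap: [0-8 ALLOC][9-16 ALLOC][17-39 FREE]
Op 3: c = malloc(3) -> c = 17; heap: [0-8 ALLOC][9-16 ALLOC][17-19 ALLOC][20-39 FREE]
Op 4: d = malloc(2) -> d = 20; heap: [0-8 ALLOC][9-16 ALLOC][17-19 ALLOC][20-21 ALLOC][22-39 FREE]
Op 5: c = realloc(c, 6) -> c = 22; heap: [0-8 ALLOC][9-16 ALLOC][17-19 FREE][20-21 ALLOC][22-27 ALLOC][28-39 FREE]
Op 6: d = realloc(d, 6) -> d = 28; heap: [0-8 ALLOC][9-16 ALLOC][17-21 FREE][22-27 ALLOC][28-33 ALLOC][34-39 FREE]
Op 7: e = malloc(1) -> e = 17; heap: [0-8 ALLOC][9-16 ALLOC][17-17 ALLOC][18-21 FREE][22-27 ALLOC][28-33 ALLOC][34-39 FREE]
Op 8: d = realloc(d, 8) -> d = 28; heap: [0-8 ALLOC][9-16 ALLOC][17-17 ALLOC][18-21 FREE][22-27 ALLOC][28-35 ALLOC][36-39 FREE]
free(e): e = 17 -> block [17-17 ALLOC]; mark free, coalesce with adjacent free neighbors -> [0-8 ALLOC][9-16 ALLOC][17-21 FREE][22-27 ALLOC][28-35 ALLOC][36-39 FREE]

Answer: [0-8 ALLOC][9-16 ALLOC][17-21 FREE][22-27 ALLOC][28-35 ALLOC][36-39 FREE]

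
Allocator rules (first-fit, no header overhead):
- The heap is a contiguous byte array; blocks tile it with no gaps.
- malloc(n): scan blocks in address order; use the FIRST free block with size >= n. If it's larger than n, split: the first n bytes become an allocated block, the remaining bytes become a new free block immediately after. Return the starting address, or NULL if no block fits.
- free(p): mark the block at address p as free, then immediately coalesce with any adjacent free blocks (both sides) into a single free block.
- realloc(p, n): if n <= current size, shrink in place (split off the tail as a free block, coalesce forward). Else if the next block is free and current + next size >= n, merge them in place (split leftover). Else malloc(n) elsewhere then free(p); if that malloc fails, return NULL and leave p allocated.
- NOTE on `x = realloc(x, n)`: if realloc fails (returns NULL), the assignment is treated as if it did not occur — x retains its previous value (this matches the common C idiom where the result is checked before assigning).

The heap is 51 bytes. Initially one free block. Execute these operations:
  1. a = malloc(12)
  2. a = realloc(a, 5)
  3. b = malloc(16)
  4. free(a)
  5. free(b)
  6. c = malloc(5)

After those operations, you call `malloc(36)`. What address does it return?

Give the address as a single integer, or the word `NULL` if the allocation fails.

Answer: 5

Derivation:
Op 1: a = malloc(12) -> a = 0; heap: [0-11 ALLOC][12-50 FREE]
Op 2: a = realloc(a, 5) -> a = 0; heap: [0-4 ALLOC][5-50 FREE]
Op 3: b = malloc(16) -> b = 5; heap: [0-4 ALLOC][5-20 ALLOC][21-50 FREE]
Op 4: free(a) -> (freed a); heap: [0-4 FREE][5-20 ALLOC][21-50 FREE]
Op 5: free(b) -> (freed b); heap: [0-50 FREE]
Op 6: c = malloc(5) -> c = 0; heap: [0-4 ALLOC][5-50 FREE]
malloc(36): first-fit scan over [0-4 ALLOC][5-50 FREE] -> 5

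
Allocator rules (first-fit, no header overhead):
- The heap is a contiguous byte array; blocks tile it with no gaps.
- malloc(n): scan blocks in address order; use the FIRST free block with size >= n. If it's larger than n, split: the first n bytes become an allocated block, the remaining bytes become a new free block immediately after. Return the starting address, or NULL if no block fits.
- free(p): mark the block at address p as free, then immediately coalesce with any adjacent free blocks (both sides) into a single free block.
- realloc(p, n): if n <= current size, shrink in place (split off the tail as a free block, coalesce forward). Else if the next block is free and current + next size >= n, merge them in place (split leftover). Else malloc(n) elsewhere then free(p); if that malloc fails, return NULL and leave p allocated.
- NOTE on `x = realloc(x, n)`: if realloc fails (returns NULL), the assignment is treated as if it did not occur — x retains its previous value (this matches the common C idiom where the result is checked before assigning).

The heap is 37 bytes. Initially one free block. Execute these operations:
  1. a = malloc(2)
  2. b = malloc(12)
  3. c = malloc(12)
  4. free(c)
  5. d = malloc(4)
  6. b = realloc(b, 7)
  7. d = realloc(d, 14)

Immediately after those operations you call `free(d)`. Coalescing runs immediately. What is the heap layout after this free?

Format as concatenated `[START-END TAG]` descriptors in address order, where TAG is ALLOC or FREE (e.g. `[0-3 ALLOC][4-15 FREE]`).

Answer: [0-1 ALLOC][2-8 ALLOC][9-36 FREE]

Derivation:
Op 1: a = malloc(2) -> a = 0; heap: [0-1 ALLOC][2-36 FREE]
Op 2: b = malloc(12) -> b = 2; heap: [0-1 ALLOC][2-13 ALLOC][14-36 FREE]
Op 3: c = malloc(12) -> c = 14; heap: [0-1 ALLOC][2-13 ALLOC][14-25 ALLOC][26-36 FREE]
Op 4: free(c) -> (freed c); heap: [0-1 ALLOC][2-13 ALLOC][14-36 FREE]
Op 5: d = malloc(4) -> d = 14; heap: [0-1 ALLOC][2-13 ALLOC][14-17 ALLOC][18-36 FREE]
Op 6: b = realloc(b, 7) -> b = 2; heap: [0-1 ALLOC][2-8 ALLOC][9-13 FREE][14-17 ALLOC][18-36 FREE]
Op 7: d = realloc(d, 14) -> d = 14; heap: [0-1 ALLOC][2-8 ALLOC][9-13 FREE][14-27 ALLOC][28-36 FREE]
free(d): d = 14 -> block [14-27 ALLOC]; mark free, coalesce with adjacent free neighbors -> [0-1 ALLOC][2-8 ALLOC][9-36 FREE]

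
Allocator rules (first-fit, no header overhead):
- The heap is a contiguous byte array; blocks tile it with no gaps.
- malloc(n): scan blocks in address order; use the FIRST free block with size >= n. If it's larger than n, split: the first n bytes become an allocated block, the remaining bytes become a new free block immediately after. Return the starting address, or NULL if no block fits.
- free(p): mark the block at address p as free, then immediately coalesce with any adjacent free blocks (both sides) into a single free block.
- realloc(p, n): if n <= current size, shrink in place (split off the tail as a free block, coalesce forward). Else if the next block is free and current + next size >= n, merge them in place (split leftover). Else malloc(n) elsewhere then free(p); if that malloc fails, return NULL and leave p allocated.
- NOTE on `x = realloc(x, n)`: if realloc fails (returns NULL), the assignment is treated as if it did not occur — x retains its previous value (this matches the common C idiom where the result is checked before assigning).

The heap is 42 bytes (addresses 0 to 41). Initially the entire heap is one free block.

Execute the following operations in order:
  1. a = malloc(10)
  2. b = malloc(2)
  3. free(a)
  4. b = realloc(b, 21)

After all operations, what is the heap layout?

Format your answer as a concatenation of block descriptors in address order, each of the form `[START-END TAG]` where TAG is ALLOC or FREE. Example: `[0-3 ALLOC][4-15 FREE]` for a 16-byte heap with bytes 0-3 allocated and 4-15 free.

Answer: [0-9 FREE][10-30 ALLOC][31-41 FREE]

Derivation:
Op 1: a = malloc(10) -> a = 0; heap: [0-9 ALLOC][10-41 FREE]
Op 2: b = malloc(2) -> b = 10; heap: [0-9 ALLOC][10-11 ALLOC][12-41 FREE]
Op 3: free(a) -> (freed a); heap: [0-9 FREE][10-11 ALLOC][12-41 FREE]
Op 4: b = realloc(b, 21) -> b = 10; heap: [0-9 FREE][10-30 ALLOC][31-41 FREE]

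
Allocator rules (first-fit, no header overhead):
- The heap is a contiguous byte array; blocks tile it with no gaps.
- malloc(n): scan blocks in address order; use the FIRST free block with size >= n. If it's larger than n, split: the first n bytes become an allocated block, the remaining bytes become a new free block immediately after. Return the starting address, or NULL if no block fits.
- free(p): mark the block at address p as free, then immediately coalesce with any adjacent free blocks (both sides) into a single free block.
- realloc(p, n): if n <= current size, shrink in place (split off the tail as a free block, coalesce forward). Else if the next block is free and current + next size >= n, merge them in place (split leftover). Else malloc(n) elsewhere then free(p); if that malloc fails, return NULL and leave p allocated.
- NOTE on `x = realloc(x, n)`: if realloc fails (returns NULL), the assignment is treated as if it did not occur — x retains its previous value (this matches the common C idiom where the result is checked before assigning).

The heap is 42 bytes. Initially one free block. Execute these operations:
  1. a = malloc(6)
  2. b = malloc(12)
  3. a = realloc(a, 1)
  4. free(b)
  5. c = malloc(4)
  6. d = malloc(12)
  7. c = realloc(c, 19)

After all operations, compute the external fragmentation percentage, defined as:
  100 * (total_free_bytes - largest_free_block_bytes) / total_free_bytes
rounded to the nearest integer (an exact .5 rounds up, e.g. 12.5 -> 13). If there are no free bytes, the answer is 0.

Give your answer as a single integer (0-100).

Answer: 40

Derivation:
Op 1: a = malloc(6) -> a = 0; heap: [0-5 ALLOC][6-41 FREE]
Op 2: b = malloc(12) -> b = 6; heap: [0-5 ALLOC][6-17 ALLOC][18-41 FREE]
Op 3: a = realloc(a, 1) -> a = 0; heap: [0-0 ALLOC][1-5 FREE][6-17 ALLOC][18-41 FREE]
Op 4: free(b) -> (freed b); heap: [0-0 ALLOC][1-41 FREE]
Op 5: c = malloc(4) -> c = 1; heap: [0-0 ALLOC][1-4 ALLOC][5-41 FREE]
Op 6: d = malloc(12) -> d = 5; heap: [0-0 ALLOC][1-4 ALLOC][5-16 ALLOC][17-41 FREE]
Op 7: c = realloc(c, 19) -> c = 17; heap: [0-0 ALLOC][1-4 FREE][5-16 ALLOC][17-35 ALLOC][36-41 FREE]
Free blocks: [4 6] total_free=10 largest=6 -> 100*(10-6)/10 = 400/10 = 40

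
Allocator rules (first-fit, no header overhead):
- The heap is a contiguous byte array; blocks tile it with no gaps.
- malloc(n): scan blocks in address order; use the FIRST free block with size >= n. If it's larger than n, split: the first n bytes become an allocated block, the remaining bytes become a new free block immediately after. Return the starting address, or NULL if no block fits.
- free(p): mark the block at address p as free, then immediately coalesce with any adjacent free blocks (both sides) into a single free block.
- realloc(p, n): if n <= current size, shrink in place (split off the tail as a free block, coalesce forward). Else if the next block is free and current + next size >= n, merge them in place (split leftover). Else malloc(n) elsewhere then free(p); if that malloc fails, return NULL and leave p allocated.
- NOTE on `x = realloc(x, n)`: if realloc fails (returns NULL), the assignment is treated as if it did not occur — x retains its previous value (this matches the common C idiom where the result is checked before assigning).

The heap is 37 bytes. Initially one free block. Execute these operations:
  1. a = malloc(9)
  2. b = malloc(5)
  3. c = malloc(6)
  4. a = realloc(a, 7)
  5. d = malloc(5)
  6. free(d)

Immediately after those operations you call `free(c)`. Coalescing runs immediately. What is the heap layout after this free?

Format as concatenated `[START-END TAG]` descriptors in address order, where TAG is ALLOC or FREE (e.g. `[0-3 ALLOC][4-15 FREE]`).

Op 1: a = malloc(9) -> a = 0; heap: [0-8 ALLOC][9-36 FREE]
Op 2: b = malloc(5) -> b = 9; heap: [0-8 ALLOC][9-13 ALLOC][14-36 FREE]
Op 3: c = malloc(6) -> c = 14; heap: [0-8 ALLOC][9-13 ALLOC][14-19 ALLOC][20-36 FREE]
Op 4: a = realloc(a, 7) -> a = 0; heap: [0-6 ALLOC][7-8 FREE][9-13 ALLOC][14-19 ALLOC][20-36 FREE]
Op 5: d = malloc(5) -> d = 20; heap: [0-6 ALLOC][7-8 FREE][9-13 ALLOC][14-19 ALLOC][20-24 ALLOC][25-36 FREE]
Op 6: free(d) -> (freed d); heap: [0-6 ALLOC][7-8 FREE][9-13 ALLOC][14-19 ALLOC][20-36 FREE]
free(c): c = 14 -> block [14-19 ALLOC]; mark free, coalesce with adjacent free neighbors -> [0-6 ALLOC][7-8 FREE][9-13 ALLOC][14-36 FREE]

Answer: [0-6 ALLOC][7-8 FREE][9-13 ALLOC][14-36 FREE]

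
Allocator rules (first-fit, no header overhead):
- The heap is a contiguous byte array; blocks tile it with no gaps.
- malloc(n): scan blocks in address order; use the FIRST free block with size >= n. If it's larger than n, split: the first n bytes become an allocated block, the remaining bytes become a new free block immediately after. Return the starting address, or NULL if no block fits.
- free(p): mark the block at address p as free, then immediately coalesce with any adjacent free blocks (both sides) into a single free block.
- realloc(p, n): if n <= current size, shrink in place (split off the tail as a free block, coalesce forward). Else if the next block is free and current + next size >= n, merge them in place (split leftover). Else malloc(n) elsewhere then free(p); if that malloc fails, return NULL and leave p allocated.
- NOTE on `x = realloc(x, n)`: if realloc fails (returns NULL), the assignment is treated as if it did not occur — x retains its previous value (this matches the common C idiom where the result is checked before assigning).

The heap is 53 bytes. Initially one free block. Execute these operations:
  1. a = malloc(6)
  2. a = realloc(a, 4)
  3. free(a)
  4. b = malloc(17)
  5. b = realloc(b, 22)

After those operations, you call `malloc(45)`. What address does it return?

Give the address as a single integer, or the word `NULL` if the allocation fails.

Op 1: a = malloc(6) -> a = 0; heap: [0-5 ALLOC][6-52 FREE]
Op 2: a = realloc(a, 4) -> a = 0; heap: [0-3 ALLOC][4-52 FREE]
Op 3: free(a) -> (freed a); heap: [0-52 FREE]
Op 4: b = malloc(17) -> b = 0; heap: [0-16 ALLOC][17-52 FREE]
Op 5: b = realloc(b, 22) -> b = 0; heap: [0-21 ALLOC][22-52 FREE]
malloc(45): first-fit scan over [0-21 ALLOC][22-52 FREE] -> NULL

Answer: NULL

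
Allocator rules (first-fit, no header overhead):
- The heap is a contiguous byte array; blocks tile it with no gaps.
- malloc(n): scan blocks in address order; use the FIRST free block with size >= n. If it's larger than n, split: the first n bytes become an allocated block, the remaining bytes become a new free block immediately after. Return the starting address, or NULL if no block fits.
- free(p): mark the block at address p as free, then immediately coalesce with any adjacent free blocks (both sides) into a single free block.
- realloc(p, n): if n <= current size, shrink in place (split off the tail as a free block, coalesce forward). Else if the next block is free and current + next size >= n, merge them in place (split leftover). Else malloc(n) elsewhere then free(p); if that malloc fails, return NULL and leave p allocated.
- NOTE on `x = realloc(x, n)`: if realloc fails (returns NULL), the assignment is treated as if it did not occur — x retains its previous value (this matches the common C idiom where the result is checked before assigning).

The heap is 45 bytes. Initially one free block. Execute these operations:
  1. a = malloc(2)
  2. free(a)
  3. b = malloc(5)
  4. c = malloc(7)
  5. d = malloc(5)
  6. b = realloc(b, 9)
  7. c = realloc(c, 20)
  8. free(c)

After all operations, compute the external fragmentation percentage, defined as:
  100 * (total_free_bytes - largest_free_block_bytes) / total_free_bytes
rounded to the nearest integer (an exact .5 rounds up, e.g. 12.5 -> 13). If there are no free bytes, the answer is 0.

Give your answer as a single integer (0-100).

Op 1: a = malloc(2) -> a = 0; heap: [0-1 ALLOC][2-44 FREE]
Op 2: free(a) -> (freed a); heap: [0-44 FREE]
Op 3: b = malloc(5) -> b = 0; heap: [0-4 ALLOC][5-44 FREE]
Op 4: c = malloc(7) -> c = 5; heap: [0-4 ALLOC][5-11 ALLOC][12-44 FREE]
Op 5: d = malloc(5) -> d = 12; heap: [0-4 ALLOC][5-11 ALLOC][12-16 ALLOC][17-44 FREE]
Op 6: b = realloc(b, 9) -> b = 17; heap: [0-4 FREE][5-11 ALLOC][12-16 ALLOC][17-25 ALLOC][26-44 FREE]
Op 7: c = realloc(c, 20) -> NULL (c unchanged); heap: [0-4 FREE][5-11 ALLOC][12-16 ALLOC][17-25 ALLOC][26-44 FREE]
Op 8: free(c) -> (freed c); heap: [0-11 FREE][12-16 ALLOC][17-25 ALLOC][26-44 FREE]
Free blocks: [12 19] total_free=31 largest=19 -> 100*(31-19)/31 = 1200/31 ≈ 38.710 -> rounds to 39

Answer: 39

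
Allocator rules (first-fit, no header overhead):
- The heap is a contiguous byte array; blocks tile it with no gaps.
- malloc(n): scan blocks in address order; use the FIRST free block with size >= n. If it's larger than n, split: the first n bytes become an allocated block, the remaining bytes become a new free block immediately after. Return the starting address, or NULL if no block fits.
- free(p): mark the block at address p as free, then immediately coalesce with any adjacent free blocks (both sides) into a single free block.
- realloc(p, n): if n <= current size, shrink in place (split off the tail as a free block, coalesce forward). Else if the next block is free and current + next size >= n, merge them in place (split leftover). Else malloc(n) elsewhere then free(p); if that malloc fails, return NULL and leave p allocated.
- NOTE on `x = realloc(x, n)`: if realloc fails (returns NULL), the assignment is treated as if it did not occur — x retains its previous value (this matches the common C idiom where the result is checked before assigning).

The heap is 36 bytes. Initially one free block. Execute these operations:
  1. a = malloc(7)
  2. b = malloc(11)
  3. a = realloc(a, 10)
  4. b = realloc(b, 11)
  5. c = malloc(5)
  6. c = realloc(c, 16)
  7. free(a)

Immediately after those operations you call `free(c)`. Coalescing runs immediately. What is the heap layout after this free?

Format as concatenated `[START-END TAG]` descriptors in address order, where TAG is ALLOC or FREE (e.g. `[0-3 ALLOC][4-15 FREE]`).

Answer: [0-6 FREE][7-17 ALLOC][18-35 FREE]

Derivation:
Op 1: a = malloc(7) -> a = 0; heap: [0-6 ALLOC][7-35 FREE]
Op 2: b = malloc(11) -> b = 7; heap: [0-6 ALLOC][7-17 ALLOC][18-35 FREE]
Op 3: a = realloc(a, 10) -> a = 18; heap: [0-6 FREE][7-17 ALLOC][18-27 ALLOC][28-35 FREE]
Op 4: b = realloc(b, 11) -> b = 7; heap: [0-6 FREE][7-17 ALLOC][18-27 ALLOC][28-35 FREE]
Op 5: c = malloc(5) -> c = 0; heap: [0-4 ALLOC][5-6 FREE][7-17 ALLOC][18-27 ALLOC][28-35 FREE]
Op 6: c = realloc(c, 16) -> NULL (c unchanged); heap: [0-4 ALLOC][5-6 FREE][7-17 ALLOC][18-27 ALLOC][28-35 FREE]
Op 7: free(a) -> (freed a); heap: [0-4 ALLOC][5-6 FREE][7-17 ALLOC][18-35 FREE]
free(c): c = 0 -> block [0-4 ALLOC]; mark free, coalesce with adjacent free neighbors -> [0-6 FREE][7-17 ALLOC][18-35 FREE]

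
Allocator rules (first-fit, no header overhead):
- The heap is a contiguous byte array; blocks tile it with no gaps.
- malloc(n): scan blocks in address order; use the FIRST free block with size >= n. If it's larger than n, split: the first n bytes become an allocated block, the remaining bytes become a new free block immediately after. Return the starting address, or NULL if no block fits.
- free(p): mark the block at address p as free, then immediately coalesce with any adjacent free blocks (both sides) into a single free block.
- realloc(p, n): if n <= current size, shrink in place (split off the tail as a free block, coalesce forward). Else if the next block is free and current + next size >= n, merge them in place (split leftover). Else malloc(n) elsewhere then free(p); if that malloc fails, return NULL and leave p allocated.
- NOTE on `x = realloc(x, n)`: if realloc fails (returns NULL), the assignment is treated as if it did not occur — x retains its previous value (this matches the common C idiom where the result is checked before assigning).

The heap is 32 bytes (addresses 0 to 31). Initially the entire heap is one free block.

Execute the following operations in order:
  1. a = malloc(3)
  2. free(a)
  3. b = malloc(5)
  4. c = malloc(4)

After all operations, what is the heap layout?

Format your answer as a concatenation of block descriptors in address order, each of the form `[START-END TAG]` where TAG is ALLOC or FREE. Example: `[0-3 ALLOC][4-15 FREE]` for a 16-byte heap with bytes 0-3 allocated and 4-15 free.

Answer: [0-4 ALLOC][5-8 ALLOC][9-31 FREE]

Derivation:
Op 1: a = malloc(3) -> a = 0; heap: [0-2 ALLOC][3-31 FREE]
Op 2: free(a) -> (freed a); heap: [0-31 FREE]
Op 3: b = malloc(5) -> b = 0; heap: [0-4 ALLOC][5-31 FREE]
Op 4: c = malloc(4) -> c = 5; heap: [0-4 ALLOC][5-8 ALLOC][9-31 FREE]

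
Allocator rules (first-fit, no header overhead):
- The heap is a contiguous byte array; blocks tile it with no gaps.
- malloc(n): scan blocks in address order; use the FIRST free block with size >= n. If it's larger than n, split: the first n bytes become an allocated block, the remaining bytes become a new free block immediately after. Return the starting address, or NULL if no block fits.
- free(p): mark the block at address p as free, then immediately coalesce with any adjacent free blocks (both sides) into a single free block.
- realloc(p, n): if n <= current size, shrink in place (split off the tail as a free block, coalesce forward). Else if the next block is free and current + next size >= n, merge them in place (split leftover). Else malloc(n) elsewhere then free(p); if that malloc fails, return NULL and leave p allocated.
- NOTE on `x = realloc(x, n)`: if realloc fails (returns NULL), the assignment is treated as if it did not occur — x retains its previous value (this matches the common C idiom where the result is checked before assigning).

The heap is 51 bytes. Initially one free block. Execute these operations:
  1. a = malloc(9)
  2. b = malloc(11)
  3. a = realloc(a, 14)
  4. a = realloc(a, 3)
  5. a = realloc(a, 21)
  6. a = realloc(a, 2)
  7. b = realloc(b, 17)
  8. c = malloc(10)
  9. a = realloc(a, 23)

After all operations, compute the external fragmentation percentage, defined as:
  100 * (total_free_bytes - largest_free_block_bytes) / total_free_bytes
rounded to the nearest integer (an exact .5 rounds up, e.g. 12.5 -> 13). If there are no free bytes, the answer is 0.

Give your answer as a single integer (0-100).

Answer: 45

Derivation:
Op 1: a = malloc(9) -> a = 0; heap: [0-8 ALLOC][9-50 FREE]
Op 2: b = malloc(11) -> b = 9; heap: [0-8 ALLOC][9-19 ALLOC][20-50 FREE]
Op 3: a = realloc(a, 14) -> a = 20; heap: [0-8 FREE][9-19 ALLOC][20-33 ALLOC][34-50 FREE]
Op 4: a = realloc(a, 3) -> a = 20; heap: [0-8 FREE][9-19 ALLOC][20-22 ALLOC][23-50 FREE]
Op 5: a = realloc(a, 21) -> a = 20; heap: [0-8 FREE][9-19 ALLOC][20-40 ALLOC][41-50 FREE]
Op 6: a = realloc(a, 2) -> a = 20; heap: [0-8 FREE][9-19 ALLOC][20-21 ALLOC][22-50 FREE]
Op 7: b = realloc(b, 17) -> b = 22; heap: [0-19 FREE][20-21 ALLOC][22-38 ALLOC][39-50 FREE]
Op 8: c = malloc(10) -> c = 0; heap: [0-9 ALLOC][10-19 FREE][20-21 ALLOC][22-38 ALLOC][39-50 FREE]
Op 9: a = realloc(a, 23) -> NULL (a unchanged); heap: [0-9 ALLOC][10-19 FREE][20-21 ALLOC][22-38 ALLOC][39-50 FREE]
Free blocks: [10 12] total_free=22 largest=12 -> 100*(22-12)/22 = 1000/22 ≈ 45.455 -> rounds to 45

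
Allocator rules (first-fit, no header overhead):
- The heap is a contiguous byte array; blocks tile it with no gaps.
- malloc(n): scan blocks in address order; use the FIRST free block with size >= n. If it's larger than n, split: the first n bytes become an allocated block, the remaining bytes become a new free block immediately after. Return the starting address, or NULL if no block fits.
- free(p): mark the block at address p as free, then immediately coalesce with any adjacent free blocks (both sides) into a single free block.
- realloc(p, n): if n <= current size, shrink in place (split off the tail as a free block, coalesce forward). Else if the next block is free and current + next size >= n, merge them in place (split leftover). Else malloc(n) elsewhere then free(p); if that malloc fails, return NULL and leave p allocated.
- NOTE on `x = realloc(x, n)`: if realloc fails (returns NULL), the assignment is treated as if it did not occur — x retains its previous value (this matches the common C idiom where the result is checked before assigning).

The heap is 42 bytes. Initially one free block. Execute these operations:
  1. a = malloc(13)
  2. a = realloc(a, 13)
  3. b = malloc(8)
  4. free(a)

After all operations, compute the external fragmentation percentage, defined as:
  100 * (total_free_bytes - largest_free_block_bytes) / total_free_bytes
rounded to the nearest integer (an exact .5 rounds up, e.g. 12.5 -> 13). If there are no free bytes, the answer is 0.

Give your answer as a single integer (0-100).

Op 1: a = malloc(13) -> a = 0; heap: [0-12 ALLOC][13-41 FREE]
Op 2: a = realloc(a, 13) -> a = 0; heap: [0-12 ALLOC][13-41 FREE]
Op 3: b = malloc(8) -> b = 13; heap: [0-12 ALLOC][13-20 ALLOC][21-41 FREE]
Op 4: free(a) -> (freed a); heap: [0-12 FREE][13-20 ALLOC][21-41 FREE]
Free blocks: [13 21] total_free=34 largest=21 -> 100*(34-21)/34 = 1300/34 ≈ 38.235 -> rounds to 38

Answer: 38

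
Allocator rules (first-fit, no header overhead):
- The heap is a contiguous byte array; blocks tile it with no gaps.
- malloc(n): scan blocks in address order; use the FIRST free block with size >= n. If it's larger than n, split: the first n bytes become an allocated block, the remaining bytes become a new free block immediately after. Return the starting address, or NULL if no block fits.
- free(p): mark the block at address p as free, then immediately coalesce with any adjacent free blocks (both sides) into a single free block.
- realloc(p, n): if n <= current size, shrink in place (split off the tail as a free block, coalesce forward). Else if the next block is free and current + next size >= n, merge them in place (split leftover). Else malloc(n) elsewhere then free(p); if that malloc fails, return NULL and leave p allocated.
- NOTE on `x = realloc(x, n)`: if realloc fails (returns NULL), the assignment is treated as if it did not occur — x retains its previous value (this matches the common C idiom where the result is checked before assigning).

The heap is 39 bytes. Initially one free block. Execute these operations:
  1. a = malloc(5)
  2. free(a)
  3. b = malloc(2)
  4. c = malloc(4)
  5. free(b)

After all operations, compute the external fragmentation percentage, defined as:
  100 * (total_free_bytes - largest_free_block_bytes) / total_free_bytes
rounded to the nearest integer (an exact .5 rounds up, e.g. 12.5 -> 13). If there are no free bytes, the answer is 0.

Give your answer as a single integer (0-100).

Answer: 6

Derivation:
Op 1: a = malloc(5) -> a = 0; heap: [0-4 ALLOC][5-38 FREE]
Op 2: free(a) -> (freed a); heap: [0-38 FREE]
Op 3: b = malloc(2) -> b = 0; heap: [0-1 ALLOC][2-38 FREE]
Op 4: c = malloc(4) -> c = 2; heap: [0-1 ALLOC][2-5 ALLOC][6-38 FREE]
Op 5: free(b) -> (freed b); heap: [0-1 FREE][2-5 ALLOC][6-38 FREE]
Free blocks: [2 33] total_free=35 largest=33 -> 100*(35-33)/35 = 200/35 ≈ 5.714 -> rounds to 6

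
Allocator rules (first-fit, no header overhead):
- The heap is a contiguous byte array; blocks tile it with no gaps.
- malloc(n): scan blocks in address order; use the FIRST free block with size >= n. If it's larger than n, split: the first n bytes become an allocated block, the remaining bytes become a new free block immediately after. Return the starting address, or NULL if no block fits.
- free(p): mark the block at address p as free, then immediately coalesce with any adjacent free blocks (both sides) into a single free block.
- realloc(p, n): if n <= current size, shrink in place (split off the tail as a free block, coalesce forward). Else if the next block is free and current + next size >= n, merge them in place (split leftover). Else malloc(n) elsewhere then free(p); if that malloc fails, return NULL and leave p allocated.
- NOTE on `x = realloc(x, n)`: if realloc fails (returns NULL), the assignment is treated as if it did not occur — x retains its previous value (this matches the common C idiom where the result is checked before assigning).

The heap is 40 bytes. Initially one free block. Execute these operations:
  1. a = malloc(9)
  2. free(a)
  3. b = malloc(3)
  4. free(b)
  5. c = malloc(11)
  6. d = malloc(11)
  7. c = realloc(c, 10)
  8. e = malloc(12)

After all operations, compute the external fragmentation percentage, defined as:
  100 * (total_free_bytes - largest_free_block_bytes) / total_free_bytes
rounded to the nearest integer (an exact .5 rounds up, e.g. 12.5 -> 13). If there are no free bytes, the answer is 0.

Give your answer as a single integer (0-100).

Answer: 14

Derivation:
Op 1: a = malloc(9) -> a = 0; heap: [0-8 ALLOC][9-39 FREE]
Op 2: free(a) -> (freed a); heap: [0-39 FREE]
Op 3: b = malloc(3) -> b = 0; heap: [0-2 ALLOC][3-39 FREE]
Op 4: free(b) -> (freed b); heap: [0-39 FREE]
Op 5: c = malloc(11) -> c = 0; heap: [0-10 ALLOC][11-39 FREE]
Op 6: d = malloc(11) -> d = 11; heap: [0-10 ALLOC][11-21 ALLOC][22-39 FREE]
Op 7: c = realloc(c, 10) -> c = 0; heap: [0-9 ALLOC][10-10 FREE][11-21 ALLOC][22-39 FREE]
Op 8: e = malloc(12) -> e = 22; heap: [0-9 ALLOC][10-10 FREE][11-21 ALLOC][22-33 ALLOC][34-39 FREE]
Free blocks: [1 6] total_free=7 largest=6 -> 100*(7-6)/7 = 100/7 ≈ 14.286 -> rounds to 14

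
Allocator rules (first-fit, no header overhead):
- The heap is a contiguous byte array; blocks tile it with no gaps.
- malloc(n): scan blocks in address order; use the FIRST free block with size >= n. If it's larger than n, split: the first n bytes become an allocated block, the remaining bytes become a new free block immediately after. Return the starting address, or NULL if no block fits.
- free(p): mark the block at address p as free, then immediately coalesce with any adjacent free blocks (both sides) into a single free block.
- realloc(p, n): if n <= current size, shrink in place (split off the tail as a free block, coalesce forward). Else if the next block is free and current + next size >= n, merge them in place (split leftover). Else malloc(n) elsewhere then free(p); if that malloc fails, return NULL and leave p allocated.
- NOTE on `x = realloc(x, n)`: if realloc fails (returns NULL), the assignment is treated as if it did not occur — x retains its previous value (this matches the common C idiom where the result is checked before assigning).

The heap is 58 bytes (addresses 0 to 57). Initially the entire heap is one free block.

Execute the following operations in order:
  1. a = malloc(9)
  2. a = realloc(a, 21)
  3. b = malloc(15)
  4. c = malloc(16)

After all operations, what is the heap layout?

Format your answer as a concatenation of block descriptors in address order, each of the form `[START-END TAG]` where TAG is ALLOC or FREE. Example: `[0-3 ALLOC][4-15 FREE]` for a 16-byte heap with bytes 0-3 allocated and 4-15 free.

Op 1: a = malloc(9) -> a = 0; heap: [0-8 ALLOC][9-57 FREE]
Op 2: a = realloc(a, 21) -> a = 0; heap: [0-20 ALLOC][21-57 FREE]
Op 3: b = malloc(15) -> b = 21; heap: [0-20 ALLOC][21-35 ALLOC][36-57 FREE]
Op 4: c = malloc(16) -> c = 36; heap: [0-20 ALLOC][21-35 ALLOC][36-51 ALLOC][52-57 FREE]

Answer: [0-20 ALLOC][21-35 ALLOC][36-51 ALLOC][52-57 FREE]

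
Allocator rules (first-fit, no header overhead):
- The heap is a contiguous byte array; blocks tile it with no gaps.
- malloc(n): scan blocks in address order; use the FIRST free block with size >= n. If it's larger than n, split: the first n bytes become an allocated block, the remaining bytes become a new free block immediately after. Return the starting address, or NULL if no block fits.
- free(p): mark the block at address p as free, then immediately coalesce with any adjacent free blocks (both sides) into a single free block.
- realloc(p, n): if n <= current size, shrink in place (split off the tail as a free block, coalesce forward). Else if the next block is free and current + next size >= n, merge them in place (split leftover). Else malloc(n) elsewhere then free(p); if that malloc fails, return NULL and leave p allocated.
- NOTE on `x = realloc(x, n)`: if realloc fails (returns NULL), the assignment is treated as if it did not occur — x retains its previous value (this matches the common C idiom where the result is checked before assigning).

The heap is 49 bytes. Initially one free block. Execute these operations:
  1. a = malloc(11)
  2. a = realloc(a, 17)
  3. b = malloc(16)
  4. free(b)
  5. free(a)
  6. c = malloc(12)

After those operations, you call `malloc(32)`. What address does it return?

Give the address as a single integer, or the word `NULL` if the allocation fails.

Op 1: a = malloc(11) -> a = 0; heap: [0-10 ALLOC][11-48 FREE]
Op 2: a = realloc(a, 17) -> a = 0; heap: [0-16 ALLOC][17-48 FREE]
Op 3: b = malloc(16) -> b = 17; heap: [0-16 ALLOC][17-32 ALLOC][33-48 FREE]
Op 4: free(b) -> (freed b); heap: [0-16 ALLOC][17-48 FREE]
Op 5: free(a) -> (freed a); heap: [0-48 FREE]
Op 6: c = malloc(12) -> c = 0; heap: [0-11 ALLOC][12-48 FREE]
malloc(32): first-fit scan over [0-11 ALLOC][12-48 FREE] -> 12

Answer: 12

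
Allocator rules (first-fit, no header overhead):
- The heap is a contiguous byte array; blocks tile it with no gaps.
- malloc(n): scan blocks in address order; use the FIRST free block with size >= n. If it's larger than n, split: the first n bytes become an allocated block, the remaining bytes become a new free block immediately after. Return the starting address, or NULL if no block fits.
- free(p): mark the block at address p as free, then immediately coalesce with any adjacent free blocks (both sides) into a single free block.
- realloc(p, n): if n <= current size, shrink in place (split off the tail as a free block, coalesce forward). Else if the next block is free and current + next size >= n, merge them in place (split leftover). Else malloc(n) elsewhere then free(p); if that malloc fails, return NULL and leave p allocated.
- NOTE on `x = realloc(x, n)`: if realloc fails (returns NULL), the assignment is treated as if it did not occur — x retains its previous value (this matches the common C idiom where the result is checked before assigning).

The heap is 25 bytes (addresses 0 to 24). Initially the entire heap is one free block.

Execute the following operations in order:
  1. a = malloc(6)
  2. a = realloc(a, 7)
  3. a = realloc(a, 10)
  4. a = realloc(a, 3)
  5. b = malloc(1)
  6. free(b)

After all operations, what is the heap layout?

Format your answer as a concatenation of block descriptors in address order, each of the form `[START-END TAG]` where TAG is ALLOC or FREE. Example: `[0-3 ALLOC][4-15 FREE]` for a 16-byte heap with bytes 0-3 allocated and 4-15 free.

Answer: [0-2 ALLOC][3-24 FREE]

Derivation:
Op 1: a = malloc(6) -> a = 0; heap: [0-5 ALLOC][6-24 FREE]
Op 2: a = realloc(a, 7) -> a = 0; heap: [0-6 ALLOC][7-24 FREE]
Op 3: a = realloc(a, 10) -> a = 0; heap: [0-9 ALLOC][10-24 FREE]
Op 4: a = realloc(a, 3) -> a = 0; heap: [0-2 ALLOC][3-24 FREE]
Op 5: b = malloc(1) -> b = 3; heap: [0-2 ALLOC][3-3 ALLOC][4-24 FREE]
Op 6: free(b) -> (freed b); heap: [0-2 ALLOC][3-24 FREE]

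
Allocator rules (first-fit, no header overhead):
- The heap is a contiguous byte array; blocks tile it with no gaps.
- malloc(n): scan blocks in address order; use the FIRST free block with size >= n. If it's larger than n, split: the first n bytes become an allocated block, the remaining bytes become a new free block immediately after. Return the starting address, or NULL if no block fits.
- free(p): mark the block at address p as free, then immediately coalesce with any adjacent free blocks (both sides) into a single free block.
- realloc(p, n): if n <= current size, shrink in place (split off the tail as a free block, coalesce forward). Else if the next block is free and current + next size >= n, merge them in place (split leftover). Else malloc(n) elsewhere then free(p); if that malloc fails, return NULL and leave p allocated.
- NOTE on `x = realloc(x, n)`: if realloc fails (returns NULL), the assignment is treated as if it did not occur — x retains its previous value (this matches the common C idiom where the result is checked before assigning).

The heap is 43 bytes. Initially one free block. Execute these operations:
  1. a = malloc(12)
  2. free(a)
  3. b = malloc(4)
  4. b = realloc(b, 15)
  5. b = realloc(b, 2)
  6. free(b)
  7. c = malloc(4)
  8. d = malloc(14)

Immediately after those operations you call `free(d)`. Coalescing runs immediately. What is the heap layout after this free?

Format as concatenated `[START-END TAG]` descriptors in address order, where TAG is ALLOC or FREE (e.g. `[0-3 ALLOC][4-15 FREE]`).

Answer: [0-3 ALLOC][4-42 FREE]

Derivation:
Op 1: a = malloc(12) -> a = 0; heap: [0-11 ALLOC][12-42 FREE]
Op 2: free(a) -> (freed a); heap: [0-42 FREE]
Op 3: b = malloc(4) -> b = 0; heap: [0-3 ALLOC][4-42 FREE]
Op 4: b = realloc(b, 15) -> b = 0; heap: [0-14 ALLOC][15-42 FREE]
Op 5: b = realloc(b, 2) -> b = 0; heap: [0-1 ALLOC][2-42 FREE]
Op 6: free(b) -> (freed b); heap: [0-42 FREE]
Op 7: c = malloc(4) -> c = 0; heap: [0-3 ALLOC][4-42 FREE]
Op 8: d = malloc(14) -> d = 4; heap: [0-3 ALLOC][4-17 ALLOC][18-42 FREE]
free(d): d = 4 -> block [4-17 ALLOC]; mark free, coalesce with adjacent free neighbors -> [0-3 ALLOC][4-42 FREE]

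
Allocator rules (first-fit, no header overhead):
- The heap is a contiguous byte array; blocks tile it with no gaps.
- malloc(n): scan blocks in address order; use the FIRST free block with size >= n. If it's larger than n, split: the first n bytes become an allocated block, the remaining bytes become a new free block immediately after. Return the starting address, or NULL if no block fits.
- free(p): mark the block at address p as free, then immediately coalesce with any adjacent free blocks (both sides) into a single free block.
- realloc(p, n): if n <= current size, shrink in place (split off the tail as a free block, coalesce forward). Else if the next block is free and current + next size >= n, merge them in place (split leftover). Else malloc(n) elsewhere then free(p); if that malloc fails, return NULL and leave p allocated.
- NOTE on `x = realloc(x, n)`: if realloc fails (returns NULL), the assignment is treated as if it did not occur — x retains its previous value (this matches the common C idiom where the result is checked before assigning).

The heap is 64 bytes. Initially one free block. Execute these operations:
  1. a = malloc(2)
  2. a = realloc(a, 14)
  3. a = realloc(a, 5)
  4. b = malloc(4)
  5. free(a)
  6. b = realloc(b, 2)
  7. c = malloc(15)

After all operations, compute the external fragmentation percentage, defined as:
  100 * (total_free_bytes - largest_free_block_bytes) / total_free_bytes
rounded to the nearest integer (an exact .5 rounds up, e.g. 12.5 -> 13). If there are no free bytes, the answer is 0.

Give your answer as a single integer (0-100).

Answer: 11

Derivation:
Op 1: a = malloc(2) -> a = 0; heap: [0-1 ALLOC][2-63 FREE]
Op 2: a = realloc(a, 14) -> a = 0; heap: [0-13 ALLOC][14-63 FREE]
Op 3: a = realloc(a, 5) -> a = 0; heap: [0-4 ALLOC][5-63 FREE]
Op 4: b = malloc(4) -> b = 5; heap: [0-4 ALLOC][5-8 ALLOC][9-63 FREE]
Op 5: free(a) -> (freed a); heap: [0-4 FREE][5-8 ALLOC][9-63 FREE]
Op 6: b = realloc(b, 2) -> b = 5; heap: [0-4 FREE][5-6 ALLOC][7-63 FREE]
Op 7: c = malloc(15) -> c = 7; heap: [0-4 FREE][5-6 ALLOC][7-21 ALLOC][22-63 FREE]
Free blocks: [5 42] total_free=47 largest=42 -> 100*(47-42)/47 = 500/47 ≈ 10.638 -> rounds to 11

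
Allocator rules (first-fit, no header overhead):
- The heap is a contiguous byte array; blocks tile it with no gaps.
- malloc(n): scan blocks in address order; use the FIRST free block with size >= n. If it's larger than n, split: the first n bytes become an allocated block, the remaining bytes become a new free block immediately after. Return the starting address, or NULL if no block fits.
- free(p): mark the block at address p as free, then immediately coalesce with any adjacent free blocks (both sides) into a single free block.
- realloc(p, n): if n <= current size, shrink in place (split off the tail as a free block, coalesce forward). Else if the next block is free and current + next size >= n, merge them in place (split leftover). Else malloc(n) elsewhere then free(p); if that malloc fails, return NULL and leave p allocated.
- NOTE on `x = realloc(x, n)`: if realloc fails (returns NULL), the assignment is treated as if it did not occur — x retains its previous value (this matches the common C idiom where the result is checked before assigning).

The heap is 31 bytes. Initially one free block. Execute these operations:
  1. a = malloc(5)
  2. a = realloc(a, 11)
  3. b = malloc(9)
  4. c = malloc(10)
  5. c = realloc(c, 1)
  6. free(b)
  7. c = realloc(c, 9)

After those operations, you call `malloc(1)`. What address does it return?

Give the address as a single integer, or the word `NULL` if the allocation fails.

Op 1: a = malloc(5) -> a = 0; heap: [0-4 ALLOC][5-30 FREE]
Op 2: a = realloc(a, 11) -> a = 0; heap: [0-10 ALLOC][11-30 FREE]
Op 3: b = malloc(9) -> b = 11; heap: [0-10 ALLOC][11-19 ALLOC][20-30 FREE]
Op 4: c = malloc(10) -> c = 20; heap: [0-10 ALLOC][11-19 ALLOC][20-29 ALLOC][30-30 FREE]
Op 5: c = realloc(c, 1) -> c = 20; heap: [0-10 ALLOC][11-19 ALLOC][20-20 ALLOC][21-30 FREE]
Op 6: free(b) -> (freed b); heap: [0-10 ALLOC][11-19 FREE][20-20 ALLOC][21-30 FREE]
Op 7: c = realloc(c, 9) -> c = 20; heap: [0-10 ALLOC][11-19 FREE][20-28 ALLOC][29-30 FREE]
malloc(1): first-fit scan over [0-10 ALLOC][11-19 FREE][20-28 ALLOC][29-30 FREE] -> 11

Answer: 11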